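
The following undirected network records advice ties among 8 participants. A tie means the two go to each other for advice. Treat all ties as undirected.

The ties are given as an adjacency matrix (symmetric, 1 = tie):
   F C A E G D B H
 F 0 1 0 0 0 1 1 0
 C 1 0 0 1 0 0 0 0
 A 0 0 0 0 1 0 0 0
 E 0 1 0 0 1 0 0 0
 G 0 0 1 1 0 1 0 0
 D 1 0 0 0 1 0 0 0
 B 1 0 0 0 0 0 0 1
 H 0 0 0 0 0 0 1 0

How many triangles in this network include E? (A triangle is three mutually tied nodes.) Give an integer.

E's neighbors are C and G, but none of them are tied to each other, so no triangle contains E.

0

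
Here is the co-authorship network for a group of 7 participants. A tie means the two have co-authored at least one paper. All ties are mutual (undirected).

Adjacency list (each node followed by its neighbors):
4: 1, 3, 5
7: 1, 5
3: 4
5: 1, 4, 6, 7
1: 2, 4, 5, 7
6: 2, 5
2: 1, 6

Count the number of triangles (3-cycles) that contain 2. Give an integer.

0

2's neighbors are 1 and 6, but none of them are tied to each other, so no triangle contains 2.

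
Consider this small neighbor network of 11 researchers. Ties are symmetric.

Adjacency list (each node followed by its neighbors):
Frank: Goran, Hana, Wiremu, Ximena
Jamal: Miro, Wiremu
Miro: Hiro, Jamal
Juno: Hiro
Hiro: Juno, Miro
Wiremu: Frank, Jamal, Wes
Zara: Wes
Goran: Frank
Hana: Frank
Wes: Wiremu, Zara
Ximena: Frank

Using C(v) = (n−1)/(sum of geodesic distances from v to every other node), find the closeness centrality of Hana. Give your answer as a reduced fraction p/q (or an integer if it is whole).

5/16

Distances from Hana: Frank:1, Goran:2, Hiro:5, Jamal:3, Juno:6, Miro:4, Wes:3, Wiremu:2, Ximena:2, Zara:4. Sum = 32.
n = 11, so closeness = 10/32 = 5/16.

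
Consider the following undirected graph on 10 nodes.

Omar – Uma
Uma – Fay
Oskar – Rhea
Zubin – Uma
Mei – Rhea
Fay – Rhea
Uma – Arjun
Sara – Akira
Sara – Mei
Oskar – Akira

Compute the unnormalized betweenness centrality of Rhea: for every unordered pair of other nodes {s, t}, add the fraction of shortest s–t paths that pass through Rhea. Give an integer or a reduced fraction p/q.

Pairs whose geodesics pass through Rhea — Omar–Oskar: 1; Omar–Sara: 1; Omar–Akira: 1; Omar–Mei: 1; Oskar–Zubin: 1; Oskar–Uma: 1; Oskar–Arjun: 1; Oskar–Mei: 1; Oskar–Fay: 1; Zubin–Sara: 1; Zubin–Akira: 1; Zubin–Mei: 1; Uma–Sara: 1; Uma–Akira: 1 … (+7 more pairs).
All other pairs contribute 0.
Summing the contributions gives betweenness(Rhea) = 21.

21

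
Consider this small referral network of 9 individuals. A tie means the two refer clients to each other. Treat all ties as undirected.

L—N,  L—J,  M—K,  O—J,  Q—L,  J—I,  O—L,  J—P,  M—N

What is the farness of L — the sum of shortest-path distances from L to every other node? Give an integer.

13

Distances from L: I:2, J:1, K:3, M:2, N:1, O:1, P:2, Q:1.
Sum = 2 + 1 + 3 + 2 + 1 + 1 + 2 + 1 = 13.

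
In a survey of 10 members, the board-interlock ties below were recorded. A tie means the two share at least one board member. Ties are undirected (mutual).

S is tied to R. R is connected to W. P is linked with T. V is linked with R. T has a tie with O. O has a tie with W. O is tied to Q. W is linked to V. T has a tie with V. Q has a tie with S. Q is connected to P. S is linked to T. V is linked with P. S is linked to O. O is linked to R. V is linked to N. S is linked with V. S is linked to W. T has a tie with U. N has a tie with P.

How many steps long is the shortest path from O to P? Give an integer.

One shortest route is O – Q – P, which uses 2 edges, and O and P are not directly tied, so nothing shorter exists. So d(O,P) = 2.

2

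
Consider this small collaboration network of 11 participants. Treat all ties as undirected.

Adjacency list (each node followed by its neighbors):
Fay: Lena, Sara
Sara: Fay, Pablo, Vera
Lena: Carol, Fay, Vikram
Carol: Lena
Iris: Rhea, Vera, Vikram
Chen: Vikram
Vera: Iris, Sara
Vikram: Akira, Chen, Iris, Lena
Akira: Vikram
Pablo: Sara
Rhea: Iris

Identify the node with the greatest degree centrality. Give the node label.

Degrees — Akira:1, Carol:1, Chen:1, Fay:2, Iris:3, Lena:3, Pablo:1, Rhea:1, Sara:3, Vera:2, Vikram:4.
The maximum is 4, attained only by Vikram.

Vikram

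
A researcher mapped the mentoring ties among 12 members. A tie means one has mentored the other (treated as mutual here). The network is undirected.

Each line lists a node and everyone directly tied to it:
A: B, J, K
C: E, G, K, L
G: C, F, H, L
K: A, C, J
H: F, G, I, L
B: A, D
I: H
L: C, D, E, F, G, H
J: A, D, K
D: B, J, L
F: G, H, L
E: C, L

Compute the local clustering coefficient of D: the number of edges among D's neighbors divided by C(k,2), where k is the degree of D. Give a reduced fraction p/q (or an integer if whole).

0

D's neighbors: B, J, and L (k = 3).
Possible neighbor pairs: C(3,2) = 3. Edges among them: none → e = 0.
Clustering(D) = 0/3 = 0.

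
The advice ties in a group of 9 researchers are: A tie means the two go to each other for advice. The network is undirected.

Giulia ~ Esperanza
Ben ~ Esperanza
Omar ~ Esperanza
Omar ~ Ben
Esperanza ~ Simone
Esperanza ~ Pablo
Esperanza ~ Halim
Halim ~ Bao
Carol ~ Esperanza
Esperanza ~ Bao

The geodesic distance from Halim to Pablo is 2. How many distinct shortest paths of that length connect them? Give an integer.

The shortest distance is 2, and the only length-2 path is Halim–Esperanza–Pablo. So there is exactly 1 shortest path.

1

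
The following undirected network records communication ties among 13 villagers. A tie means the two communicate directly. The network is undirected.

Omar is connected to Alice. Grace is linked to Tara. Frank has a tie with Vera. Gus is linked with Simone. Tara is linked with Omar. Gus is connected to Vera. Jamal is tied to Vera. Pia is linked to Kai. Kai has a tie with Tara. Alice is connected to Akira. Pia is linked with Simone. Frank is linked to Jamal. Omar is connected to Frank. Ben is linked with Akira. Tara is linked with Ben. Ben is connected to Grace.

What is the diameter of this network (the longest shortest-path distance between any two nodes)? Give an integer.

Eccentricity of each node (its greatest distance to any other): Akira:5, Alice:5, Ben:5, Frank:4, Grace:5, Gus:5, Jamal:4, Kai:4, Omar:4, Pia:4, Simone:5, Tara:4, Vera:4.
The maximum eccentricity is 5, realized for instance by the pair Akira–Gus via Akira – Alice – Omar – Frank – Vera – Gus. So the diameter is 5.

5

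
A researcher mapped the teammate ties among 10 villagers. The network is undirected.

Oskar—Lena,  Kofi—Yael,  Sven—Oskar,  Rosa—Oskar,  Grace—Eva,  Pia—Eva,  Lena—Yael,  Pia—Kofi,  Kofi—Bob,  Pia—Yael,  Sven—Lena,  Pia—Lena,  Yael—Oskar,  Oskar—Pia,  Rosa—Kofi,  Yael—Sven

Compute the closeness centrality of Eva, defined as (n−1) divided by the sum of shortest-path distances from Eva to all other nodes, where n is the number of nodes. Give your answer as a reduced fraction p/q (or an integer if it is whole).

9/19

Distances from Eva: Bob:3, Grace:1, Kofi:2, Lena:2, Oskar:2, Pia:1, Rosa:3, Sven:3, Yael:2. Sum = 19.
n = 10, so closeness = 9/19.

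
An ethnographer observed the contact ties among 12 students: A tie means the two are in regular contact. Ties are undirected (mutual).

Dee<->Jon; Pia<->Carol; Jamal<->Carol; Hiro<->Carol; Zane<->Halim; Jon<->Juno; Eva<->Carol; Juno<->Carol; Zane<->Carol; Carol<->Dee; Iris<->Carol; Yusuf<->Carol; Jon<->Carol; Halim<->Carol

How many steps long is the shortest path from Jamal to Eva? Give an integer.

One shortest route is Jamal – Carol – Eva, which uses 2 edges, and Jamal and Eva are not directly tied, so nothing shorter exists. So d(Jamal,Eva) = 2.

2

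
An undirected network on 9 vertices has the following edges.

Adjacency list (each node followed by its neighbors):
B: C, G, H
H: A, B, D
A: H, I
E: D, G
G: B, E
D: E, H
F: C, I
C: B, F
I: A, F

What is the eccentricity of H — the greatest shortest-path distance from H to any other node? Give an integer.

3

Distances from H: A:1, B:1, C:2, D:1, E:2, F:3, G:2, I:2.
The largest is 3 (to F), so the eccentricity of H is 3.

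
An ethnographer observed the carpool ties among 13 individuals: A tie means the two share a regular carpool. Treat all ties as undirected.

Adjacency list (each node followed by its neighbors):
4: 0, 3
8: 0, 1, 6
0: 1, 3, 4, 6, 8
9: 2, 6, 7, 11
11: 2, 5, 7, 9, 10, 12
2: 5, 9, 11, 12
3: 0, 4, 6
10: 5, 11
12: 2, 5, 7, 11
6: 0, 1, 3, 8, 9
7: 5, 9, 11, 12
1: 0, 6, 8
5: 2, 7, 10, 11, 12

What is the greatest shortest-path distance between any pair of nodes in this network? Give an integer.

Eccentricity of each node (its greatest distance to any other): 0:4, 1:4, 2:4, 3:4, 4:5, 5:5, 6:3, 7:4, 8:4, 9:3, 10:5, 11:4, 12:5.
The maximum eccentricity is 5, realized for instance by the pair 4–5 via 4 – 3 – 6 – 9 – 7 – 5. So the diameter is 5.

5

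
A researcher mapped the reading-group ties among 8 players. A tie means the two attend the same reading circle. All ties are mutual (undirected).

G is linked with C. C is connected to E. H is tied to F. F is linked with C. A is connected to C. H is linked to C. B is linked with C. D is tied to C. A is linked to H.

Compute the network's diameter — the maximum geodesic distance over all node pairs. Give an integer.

2

Eccentricity of each node (its greatest distance to any other): A:2, B:2, C:1, D:2, E:2, F:2, G:2, H:2.
The maximum eccentricity is 2, realized for instance by the pair B–A via B – C – A. So the diameter is 2.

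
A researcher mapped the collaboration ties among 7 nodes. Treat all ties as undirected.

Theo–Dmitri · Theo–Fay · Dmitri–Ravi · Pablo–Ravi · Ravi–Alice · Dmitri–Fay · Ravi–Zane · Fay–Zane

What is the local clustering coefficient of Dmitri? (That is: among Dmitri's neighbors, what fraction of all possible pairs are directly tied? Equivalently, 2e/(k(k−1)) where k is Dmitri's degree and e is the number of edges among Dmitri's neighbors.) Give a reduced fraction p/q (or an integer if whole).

1/3

Dmitri's neighbors: Fay, Ravi, and Theo (k = 3).
Possible neighbor pairs: C(3,2) = 3. Edges among them: Fay–Theo → e = 1.
Clustering(Dmitri) = 1/3.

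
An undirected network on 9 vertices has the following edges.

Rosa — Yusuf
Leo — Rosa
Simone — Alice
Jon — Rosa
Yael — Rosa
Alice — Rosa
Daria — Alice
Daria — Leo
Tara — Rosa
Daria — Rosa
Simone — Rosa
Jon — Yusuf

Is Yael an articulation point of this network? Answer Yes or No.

Even without Yael, every remaining node can still reach every other (the residual graph is connected), so Yael is not a cut vertex.

No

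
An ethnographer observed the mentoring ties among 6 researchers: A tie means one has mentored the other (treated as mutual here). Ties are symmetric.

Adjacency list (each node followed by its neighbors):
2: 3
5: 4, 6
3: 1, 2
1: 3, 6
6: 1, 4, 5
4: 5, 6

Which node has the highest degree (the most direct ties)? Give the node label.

Degrees — 1:2, 2:1, 3:2, 4:2, 5:2, 6:3.
The maximum is 3, attained only by 6.

6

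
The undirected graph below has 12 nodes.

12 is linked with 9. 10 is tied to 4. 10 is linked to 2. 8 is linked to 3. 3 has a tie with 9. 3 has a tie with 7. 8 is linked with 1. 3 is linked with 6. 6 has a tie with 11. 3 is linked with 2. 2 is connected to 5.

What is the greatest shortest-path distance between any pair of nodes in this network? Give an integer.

5

Eccentricity of each node (its greatest distance to any other): 1:5, 2:3, 3:3, 4:5, 5:4, 6:4, 7:4, 8:4, 9:4, 10:4, 11:5, 12:5.
The maximum eccentricity is 5, realized for instance by the pair 12–4 via 12 – 9 – 3 – 2 – 10 – 4. So the diameter is 5.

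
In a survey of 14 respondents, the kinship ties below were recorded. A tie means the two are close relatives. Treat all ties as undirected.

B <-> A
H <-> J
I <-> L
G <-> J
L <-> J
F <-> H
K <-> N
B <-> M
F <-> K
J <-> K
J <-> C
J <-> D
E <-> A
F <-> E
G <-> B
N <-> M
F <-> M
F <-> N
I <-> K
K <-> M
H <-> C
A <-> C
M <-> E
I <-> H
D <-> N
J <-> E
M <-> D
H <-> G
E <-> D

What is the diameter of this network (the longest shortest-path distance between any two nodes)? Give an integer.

3

Eccentricity of each node (its greatest distance to any other): A:3, B:3, C:3, D:3, E:3, F:3, G:3, H:2, I:3, J:2, K:3, L:3, M:3, N:3.
The maximum eccentricity is 3, realized for instance by the pair D–I via D – J – H – I. So the diameter is 3.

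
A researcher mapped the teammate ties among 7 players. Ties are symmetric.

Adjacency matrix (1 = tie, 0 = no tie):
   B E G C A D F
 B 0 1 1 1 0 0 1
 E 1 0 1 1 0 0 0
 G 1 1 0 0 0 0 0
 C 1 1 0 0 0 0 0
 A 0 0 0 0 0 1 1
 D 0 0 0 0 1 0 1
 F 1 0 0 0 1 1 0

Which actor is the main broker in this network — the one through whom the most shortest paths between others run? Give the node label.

Unnormalized betweenness of each node: A:0, B:19/2, C:0, D:0, E:1/2, F:8, G:0.
B has the largest value, 19/2, making it the main broker — the node through which the most shortest paths run.

B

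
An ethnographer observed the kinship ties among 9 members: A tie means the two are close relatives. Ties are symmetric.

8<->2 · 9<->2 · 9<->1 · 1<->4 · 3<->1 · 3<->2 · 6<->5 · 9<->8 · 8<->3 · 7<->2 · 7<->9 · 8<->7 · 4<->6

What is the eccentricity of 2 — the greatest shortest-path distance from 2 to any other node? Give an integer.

Distances from 2: 1:2, 3:1, 4:3, 5:5, 6:4, 7:1, 8:1, 9:1.
The largest is 5 (to 5), so the eccentricity of 2 is 5.

5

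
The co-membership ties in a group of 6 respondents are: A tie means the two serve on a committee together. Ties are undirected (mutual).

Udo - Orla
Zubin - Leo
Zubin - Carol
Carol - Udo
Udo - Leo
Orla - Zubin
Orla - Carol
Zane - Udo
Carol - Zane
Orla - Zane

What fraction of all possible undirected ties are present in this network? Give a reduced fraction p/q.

2/3

There are 10 edges and 6 nodes, so the maximum possible is C(6,2) = 15.
Density = 10/15 = 2/3.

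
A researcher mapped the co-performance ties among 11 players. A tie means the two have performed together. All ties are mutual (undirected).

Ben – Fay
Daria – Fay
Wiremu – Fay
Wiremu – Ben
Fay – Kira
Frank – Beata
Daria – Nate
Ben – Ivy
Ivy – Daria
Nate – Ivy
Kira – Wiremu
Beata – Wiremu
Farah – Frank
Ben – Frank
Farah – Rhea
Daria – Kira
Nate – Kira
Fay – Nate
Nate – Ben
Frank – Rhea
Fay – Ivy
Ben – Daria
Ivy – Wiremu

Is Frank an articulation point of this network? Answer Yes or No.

Removing Frank leaves {Beata, Ben, Daria, Fay, Ivy, Kira, Nate, and Wiremu} with no path to {Farah and Rhea}, so the network splits into 2 components. Frank is a cut vertex.

Yes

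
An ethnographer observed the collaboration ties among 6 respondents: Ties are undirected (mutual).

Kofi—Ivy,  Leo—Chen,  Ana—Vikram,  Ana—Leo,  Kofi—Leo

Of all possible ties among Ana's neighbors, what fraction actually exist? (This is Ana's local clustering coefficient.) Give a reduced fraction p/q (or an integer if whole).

Ana's neighbors: Leo and Vikram (k = 2).
Possible neighbor pairs: C(2,2) = 1. Edges among them: none → e = 0.
Clustering(Ana) = 0/1.

0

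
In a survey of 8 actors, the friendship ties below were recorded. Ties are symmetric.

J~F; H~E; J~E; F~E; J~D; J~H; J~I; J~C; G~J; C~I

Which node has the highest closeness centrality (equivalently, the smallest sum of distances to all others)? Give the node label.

J

Farness (sum of distances to all others) for each node — C:12, D:13, E:11, F:12, G:13, H:12, I:12, J:7.
The smallest farness is 7, for J, so J has the highest closeness.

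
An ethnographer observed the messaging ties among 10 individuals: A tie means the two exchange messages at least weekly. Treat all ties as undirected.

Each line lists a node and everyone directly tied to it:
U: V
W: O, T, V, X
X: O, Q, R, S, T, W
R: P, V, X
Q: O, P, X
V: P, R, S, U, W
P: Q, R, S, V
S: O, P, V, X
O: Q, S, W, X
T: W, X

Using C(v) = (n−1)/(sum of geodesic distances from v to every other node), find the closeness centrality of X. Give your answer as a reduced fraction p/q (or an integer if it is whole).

Distances from X: O:1, P:2, Q:1, R:1, S:1, T:1, U:3, V:2, W:1. Sum = 13.
n = 10, so closeness = 9/13.

9/13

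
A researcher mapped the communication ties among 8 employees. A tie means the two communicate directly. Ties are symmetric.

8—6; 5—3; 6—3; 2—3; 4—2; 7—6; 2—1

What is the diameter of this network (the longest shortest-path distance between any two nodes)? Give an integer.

4

Eccentricity of each node (its greatest distance to any other): 1:4, 2:3, 3:2, 4:4, 5:3, 6:3, 7:4, 8:4.
The maximum eccentricity is 4, realized for instance by the pair 7–4 via 7 – 6 – 3 – 2 – 4. So the diameter is 4.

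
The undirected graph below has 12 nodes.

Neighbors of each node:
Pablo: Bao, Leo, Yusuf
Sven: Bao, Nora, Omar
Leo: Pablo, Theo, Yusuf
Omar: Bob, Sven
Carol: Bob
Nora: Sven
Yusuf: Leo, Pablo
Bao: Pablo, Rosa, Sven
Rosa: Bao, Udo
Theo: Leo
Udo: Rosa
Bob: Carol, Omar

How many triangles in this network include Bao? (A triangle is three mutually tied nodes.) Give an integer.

0

Bao's neighbors are Pablo, Rosa, and Sven, but none of them are tied to each other, so no triangle contains Bao.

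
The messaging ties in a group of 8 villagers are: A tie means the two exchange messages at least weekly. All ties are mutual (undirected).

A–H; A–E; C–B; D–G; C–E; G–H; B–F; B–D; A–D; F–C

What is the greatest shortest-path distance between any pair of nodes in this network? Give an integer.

4

Eccentricity of each node (its greatest distance to any other): A:3, B:3, C:3, D:2, E:3, F:4, G:3, H:4.
The maximum eccentricity is 4, realized for instance by the pair H–F via H – A – D – B – F. So the diameter is 4.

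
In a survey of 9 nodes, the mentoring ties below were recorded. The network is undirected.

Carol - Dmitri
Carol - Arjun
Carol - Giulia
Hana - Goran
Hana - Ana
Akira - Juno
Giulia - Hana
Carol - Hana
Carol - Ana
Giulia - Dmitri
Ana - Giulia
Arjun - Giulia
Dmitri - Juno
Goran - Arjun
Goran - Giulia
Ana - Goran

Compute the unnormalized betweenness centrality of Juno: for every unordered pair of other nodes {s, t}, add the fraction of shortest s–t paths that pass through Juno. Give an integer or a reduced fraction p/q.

7

Pairs whose geodesics pass through Juno — Akira–Dmitri: 1; Akira–Hana: 2/2; Akira–Carol: 1; Akira–Goran: 1; Akira–Ana: 2/2; Akira–Arjun: 2/2; Akira–Giulia: 1.
All other pairs contribute 0.
Summing the contributions gives betweenness(Juno) = 7.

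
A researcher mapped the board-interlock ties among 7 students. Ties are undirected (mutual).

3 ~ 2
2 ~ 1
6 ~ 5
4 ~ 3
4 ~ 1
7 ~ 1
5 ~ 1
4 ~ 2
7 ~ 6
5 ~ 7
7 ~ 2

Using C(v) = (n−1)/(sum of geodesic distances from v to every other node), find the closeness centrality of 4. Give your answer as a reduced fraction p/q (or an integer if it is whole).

Distances from 4: 1:1, 2:1, 3:1, 5:2, 6:3, 7:2. Sum = 10.
n = 7, so closeness = 6/10 = 3/5.

3/5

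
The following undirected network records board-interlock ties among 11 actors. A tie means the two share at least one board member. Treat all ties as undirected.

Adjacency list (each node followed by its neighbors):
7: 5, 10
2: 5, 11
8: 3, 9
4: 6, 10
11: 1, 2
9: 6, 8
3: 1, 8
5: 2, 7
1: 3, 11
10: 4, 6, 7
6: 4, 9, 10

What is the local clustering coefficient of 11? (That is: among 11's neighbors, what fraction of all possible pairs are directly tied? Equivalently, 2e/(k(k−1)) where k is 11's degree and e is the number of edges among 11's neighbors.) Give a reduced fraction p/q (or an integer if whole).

11's neighbors: 1 and 2 (k = 2).
Possible neighbor pairs: C(2,2) = 1. Edges among them: none → e = 0.
Clustering(11) = 0/1.

0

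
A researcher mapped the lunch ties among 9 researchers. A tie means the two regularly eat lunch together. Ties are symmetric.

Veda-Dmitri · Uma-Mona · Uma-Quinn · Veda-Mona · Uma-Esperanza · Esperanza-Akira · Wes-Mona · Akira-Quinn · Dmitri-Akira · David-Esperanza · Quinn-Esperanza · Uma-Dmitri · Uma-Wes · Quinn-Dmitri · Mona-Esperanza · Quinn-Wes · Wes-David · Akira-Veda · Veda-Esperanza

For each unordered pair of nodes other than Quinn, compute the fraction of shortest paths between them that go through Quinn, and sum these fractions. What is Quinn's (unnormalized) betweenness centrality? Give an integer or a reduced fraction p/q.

Pairs whose geodesics pass through Quinn — Akira–Uma: 1/3; Akira–Wes: 1; Esperanza–Dmitri: 1/4; Esperanza–Wes: 1/4; David–Dmitri: 2/6; Dmitri–Wes: 1/2.
All other pairs contribute 0.
Summing the contributions gives betweenness(Quinn) = 8/3.

8/3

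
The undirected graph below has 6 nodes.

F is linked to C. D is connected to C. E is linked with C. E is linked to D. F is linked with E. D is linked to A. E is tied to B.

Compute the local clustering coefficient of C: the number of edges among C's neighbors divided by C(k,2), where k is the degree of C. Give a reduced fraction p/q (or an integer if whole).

2/3

C's neighbors: D, E, and F (k = 3).
Possible neighbor pairs: C(3,2) = 3. Edges among them: D–E, E–F → e = 2.
Clustering(C) = 2/3.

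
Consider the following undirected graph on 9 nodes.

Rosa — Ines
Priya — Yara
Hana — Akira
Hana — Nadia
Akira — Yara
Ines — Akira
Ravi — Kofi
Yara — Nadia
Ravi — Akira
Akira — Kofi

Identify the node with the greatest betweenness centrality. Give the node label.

Akira

Unnormalized betweenness of each node: Akira:21, Hana:5/2, Ines:7, Kofi:0, Nadia:1, Priya:0, Ravi:0, Rosa:0, Yara:19/2.
Akira has the largest value, 21, making it the main broker — the node through which the most shortest paths run.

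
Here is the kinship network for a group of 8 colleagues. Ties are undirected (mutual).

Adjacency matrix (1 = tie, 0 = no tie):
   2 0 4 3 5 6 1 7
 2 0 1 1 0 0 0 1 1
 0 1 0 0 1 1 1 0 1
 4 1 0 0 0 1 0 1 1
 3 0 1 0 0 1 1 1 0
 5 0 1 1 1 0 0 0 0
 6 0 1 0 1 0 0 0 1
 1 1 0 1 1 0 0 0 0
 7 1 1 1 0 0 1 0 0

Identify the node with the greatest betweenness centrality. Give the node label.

Unnormalized betweenness of each node: 0:3, 1:1, 2:4/3, 3:5/2, 4:2, 5:5/6, 6:1/2, 7:11/6.
0 has the largest value, 3, making it the main broker — the node through which the most shortest paths run.

0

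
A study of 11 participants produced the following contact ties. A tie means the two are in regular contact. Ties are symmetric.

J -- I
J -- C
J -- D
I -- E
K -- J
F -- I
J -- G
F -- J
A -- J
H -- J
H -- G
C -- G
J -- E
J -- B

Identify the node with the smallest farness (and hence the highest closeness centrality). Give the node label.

J

Farness (sum of distances to all others) for each node — A:19, B:19, C:18, D:19, E:18, F:18, G:17, H:18, I:17, J:10, K:19.
The smallest farness is 10, for J, so J has the highest closeness.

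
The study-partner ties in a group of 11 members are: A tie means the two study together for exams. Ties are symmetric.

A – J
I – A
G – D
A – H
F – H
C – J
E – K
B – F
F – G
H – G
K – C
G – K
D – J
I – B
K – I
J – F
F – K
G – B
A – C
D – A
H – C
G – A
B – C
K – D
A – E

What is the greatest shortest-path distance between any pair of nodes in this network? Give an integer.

3

Eccentricity of each node (its greatest distance to any other): A:2, B:3, C:2, D:2, E:3, F:2, G:2, H:2, I:2, J:2, K:2.
The maximum eccentricity is 3, realized for instance by the pair E–B via E – K – C – B. So the diameter is 3.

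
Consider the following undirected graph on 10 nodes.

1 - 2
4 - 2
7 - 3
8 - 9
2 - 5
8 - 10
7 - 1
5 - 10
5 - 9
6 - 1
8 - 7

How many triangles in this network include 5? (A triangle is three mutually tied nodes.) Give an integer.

0

5's neighbors are 2, 9, and 10, but none of them are tied to each other, so no triangle contains 5.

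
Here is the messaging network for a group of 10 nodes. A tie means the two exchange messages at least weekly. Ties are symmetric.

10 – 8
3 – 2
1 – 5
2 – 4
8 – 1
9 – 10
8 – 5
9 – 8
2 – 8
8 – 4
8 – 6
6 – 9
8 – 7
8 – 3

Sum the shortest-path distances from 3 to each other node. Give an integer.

Distances from 3: 1:2, 2:1, 4:2, 5:2, 6:2, 7:2, 8:1, 9:2, 10:2.
Sum = 2 + 1 + 2 + 2 + 2 + 2 + 1 + 2 + 2 = 16.

16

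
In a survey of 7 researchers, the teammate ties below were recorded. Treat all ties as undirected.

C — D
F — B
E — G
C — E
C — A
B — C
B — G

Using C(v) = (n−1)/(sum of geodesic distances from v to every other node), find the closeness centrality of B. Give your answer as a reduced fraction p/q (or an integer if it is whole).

2/3

Distances from B: A:2, C:1, D:2, E:2, F:1, G:1. Sum = 9.
n = 7, so closeness = 6/9 = 2/3.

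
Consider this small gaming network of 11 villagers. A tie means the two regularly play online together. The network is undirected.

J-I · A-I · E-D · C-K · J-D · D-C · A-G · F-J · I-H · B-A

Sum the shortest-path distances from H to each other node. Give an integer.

30

Distances from H: A:2, B:3, C:4, D:3, E:4, F:3, G:3, I:1, J:2, K:5.
Sum = 2 + 3 + 4 + 3 + 4 + 3 + 3 + 1 + 2 + 5 = 30.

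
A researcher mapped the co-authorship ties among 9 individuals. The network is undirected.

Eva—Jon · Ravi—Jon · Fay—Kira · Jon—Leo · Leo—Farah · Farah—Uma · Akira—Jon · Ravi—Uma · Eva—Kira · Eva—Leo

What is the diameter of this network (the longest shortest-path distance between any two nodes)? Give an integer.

5

Eccentricity of each node (its greatest distance to any other): Akira:4, Eva:3, Farah:4, Fay:5, Jon:3, Kira:4, Leo:3, Ravi:4, Uma:5.
The maximum eccentricity is 5, realized for instance by the pair Uma–Fay via Uma – Farah – Leo – Eva – Kira – Fay. So the diameter is 5.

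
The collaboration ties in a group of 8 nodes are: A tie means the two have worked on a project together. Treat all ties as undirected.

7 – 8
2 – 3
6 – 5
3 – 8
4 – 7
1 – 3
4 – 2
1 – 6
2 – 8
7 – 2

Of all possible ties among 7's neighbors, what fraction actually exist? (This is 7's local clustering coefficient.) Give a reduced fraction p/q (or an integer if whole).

2/3

7's neighbors: 2, 4, and 8 (k = 3).
Possible neighbor pairs: C(3,2) = 3. Edges among them: 2–4, 2–8 → e = 2.
Clustering(7) = 2/3.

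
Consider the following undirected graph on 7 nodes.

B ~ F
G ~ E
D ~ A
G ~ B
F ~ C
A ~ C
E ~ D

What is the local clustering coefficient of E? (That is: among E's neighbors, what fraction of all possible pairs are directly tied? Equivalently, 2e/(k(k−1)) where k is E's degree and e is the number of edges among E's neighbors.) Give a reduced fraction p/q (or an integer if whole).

E's neighbors: D and G (k = 2).
Possible neighbor pairs: C(2,2) = 1. Edges among them: none → e = 0.
Clustering(E) = 0/1.

0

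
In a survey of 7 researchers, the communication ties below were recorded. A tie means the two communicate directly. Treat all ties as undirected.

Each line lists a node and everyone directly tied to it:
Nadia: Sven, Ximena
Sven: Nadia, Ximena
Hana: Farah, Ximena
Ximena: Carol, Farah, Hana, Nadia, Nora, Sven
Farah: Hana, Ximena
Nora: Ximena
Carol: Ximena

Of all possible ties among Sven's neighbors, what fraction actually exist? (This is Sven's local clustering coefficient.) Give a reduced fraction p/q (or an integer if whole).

1

Sven's neighbors: Nadia and Ximena (k = 2).
Possible neighbor pairs: C(2,2) = 1. Edges among them: Nadia–Ximena → e = 1.
Clustering(Sven) = 1/1.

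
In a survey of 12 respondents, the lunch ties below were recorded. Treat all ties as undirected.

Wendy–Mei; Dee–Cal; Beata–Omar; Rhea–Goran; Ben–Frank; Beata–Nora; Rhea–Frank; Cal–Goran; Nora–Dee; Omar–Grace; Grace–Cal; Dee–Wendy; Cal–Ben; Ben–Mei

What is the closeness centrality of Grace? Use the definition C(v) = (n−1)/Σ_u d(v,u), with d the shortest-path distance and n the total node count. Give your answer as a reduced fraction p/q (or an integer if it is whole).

Distances from Grace: Beata:2, Ben:2, Cal:1, Dee:2, Frank:3, Goran:2, Mei:3, Nora:3, Omar:1, Rhea:3, Wendy:3. Sum = 25.
n = 12, so closeness = 11/25.

11/25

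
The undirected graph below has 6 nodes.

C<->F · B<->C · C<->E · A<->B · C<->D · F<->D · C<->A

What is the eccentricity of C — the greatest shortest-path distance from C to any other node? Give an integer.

1

Distances from C: A:1, B:1, D:1, E:1, F:1.
The largest is 1 (to D, B, E, A, and F), so the eccentricity of C is 1.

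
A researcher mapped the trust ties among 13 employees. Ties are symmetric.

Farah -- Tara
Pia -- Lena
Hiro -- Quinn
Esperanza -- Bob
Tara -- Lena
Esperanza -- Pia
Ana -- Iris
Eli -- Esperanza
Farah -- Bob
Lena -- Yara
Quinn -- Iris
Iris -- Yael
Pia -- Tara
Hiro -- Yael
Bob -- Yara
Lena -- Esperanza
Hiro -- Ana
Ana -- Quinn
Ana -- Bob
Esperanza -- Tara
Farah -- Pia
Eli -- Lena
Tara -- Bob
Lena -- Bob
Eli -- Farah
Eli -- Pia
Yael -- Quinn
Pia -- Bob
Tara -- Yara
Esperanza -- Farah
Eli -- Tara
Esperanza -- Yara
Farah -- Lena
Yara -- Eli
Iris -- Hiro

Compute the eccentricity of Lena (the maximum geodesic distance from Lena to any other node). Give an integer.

4

Distances from Lena: Ana:2, Bob:1, Eli:1, Esperanza:1, Farah:1, Hiro:3, Iris:3, Pia:1, Quinn:3, Tara:1, Yael:4, Yara:1.
The largest is 4 (to Yael), so the eccentricity of Lena is 4.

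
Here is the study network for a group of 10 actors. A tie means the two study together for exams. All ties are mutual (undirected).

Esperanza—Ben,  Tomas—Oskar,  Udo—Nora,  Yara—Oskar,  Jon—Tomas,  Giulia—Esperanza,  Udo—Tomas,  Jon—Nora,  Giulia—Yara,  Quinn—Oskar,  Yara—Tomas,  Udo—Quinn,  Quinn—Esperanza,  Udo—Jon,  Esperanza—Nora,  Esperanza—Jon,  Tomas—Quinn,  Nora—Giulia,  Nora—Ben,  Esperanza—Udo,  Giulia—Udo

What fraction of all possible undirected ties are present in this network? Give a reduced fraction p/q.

There are 21 edges and 10 nodes, so the maximum possible is C(10,2) = 45.
Density = 21/45 = 7/15.

7/15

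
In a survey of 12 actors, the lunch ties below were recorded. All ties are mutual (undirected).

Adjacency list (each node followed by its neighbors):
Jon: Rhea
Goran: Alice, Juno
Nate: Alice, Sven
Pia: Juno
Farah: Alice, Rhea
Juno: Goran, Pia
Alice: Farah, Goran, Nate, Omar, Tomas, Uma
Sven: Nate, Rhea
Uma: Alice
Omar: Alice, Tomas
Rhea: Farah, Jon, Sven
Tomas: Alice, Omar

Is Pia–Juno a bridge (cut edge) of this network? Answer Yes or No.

Yes

Without the Pia–Juno edge there is no alternate route between Pia and Juno, so the network disconnects. It is a bridge.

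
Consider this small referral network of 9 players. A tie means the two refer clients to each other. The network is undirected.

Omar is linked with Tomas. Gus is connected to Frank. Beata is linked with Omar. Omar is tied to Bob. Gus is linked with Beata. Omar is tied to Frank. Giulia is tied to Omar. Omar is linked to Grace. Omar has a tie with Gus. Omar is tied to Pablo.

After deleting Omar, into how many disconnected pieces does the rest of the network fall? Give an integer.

Without Omar, the remaining ties split the others into: {Tomas}; {Giulia}; {Beata, Frank, Gus}; {Pablo}; {Bob}; {Grace}.
That's 6 separate components.

6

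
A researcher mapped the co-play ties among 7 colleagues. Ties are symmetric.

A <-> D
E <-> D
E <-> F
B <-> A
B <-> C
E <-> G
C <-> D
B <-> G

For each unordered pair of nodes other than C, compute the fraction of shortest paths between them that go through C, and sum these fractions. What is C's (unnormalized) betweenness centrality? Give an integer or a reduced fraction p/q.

1/2

Pairs whose geodesics pass through C — D–B: 1/2.
All other pairs contribute 0.
Summing the contributions gives betweenness(C) = 1/2.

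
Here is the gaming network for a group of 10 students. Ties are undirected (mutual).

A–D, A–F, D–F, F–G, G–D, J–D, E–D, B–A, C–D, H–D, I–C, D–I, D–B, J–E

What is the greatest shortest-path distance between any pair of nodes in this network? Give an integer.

Eccentricity of each node (its greatest distance to any other): A:2, B:2, C:2, D:1, E:2, F:2, G:2, H:2, I:2, J:2.
The maximum eccentricity is 2, realized for instance by the pair C–G via C – D – G. So the diameter is 2.

2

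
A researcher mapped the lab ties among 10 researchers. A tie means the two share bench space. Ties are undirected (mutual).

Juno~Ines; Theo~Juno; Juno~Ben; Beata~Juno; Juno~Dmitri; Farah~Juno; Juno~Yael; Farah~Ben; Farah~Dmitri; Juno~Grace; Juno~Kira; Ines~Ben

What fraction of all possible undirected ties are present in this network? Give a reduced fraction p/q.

There are 12 edges and 10 nodes, so the maximum possible is C(10,2) = 45.
Density = 12/45 = 4/15.

4/15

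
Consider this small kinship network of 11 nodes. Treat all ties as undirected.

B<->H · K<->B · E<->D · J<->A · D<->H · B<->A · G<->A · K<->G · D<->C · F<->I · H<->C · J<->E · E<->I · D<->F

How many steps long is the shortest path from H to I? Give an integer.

3

One shortest route is H – D – E – I, which uses 3 edges, and at distance 2 from H we only reach {A, E, F, K}, which does not include I. So d(H,I) = 3.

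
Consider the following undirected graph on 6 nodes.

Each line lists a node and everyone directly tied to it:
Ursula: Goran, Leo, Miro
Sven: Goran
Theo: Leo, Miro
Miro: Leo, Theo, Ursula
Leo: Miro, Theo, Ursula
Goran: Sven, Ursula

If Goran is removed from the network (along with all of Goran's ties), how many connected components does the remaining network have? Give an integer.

2

Without Goran, the remaining ties split the others into: {Leo, Miro, Theo, Ursula}; {Sven}.
That's 2 separate components.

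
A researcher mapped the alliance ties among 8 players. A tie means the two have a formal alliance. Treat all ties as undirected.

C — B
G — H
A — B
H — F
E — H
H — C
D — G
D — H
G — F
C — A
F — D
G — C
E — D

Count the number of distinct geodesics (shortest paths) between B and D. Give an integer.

2

The shortest distance is 3. The length-3 paths are: B–C–G–D; B–C–H–D.
That gives 2 distinct shortest paths.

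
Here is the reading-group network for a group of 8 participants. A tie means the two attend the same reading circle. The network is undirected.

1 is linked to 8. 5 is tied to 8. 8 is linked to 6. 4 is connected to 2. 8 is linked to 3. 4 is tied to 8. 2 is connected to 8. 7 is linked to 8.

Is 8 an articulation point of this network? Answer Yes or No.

Removing 8 leaves {2 and 4} with no path to {7}, so the network splits into 6 components. 8 is a cut vertex.

Yes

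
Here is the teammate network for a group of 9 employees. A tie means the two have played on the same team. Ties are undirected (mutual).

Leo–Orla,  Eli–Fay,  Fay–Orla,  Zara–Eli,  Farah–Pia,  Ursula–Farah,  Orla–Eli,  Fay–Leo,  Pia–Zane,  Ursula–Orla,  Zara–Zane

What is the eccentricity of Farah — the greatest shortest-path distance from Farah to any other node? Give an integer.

Distances from Farah: Eli:3, Fay:3, Leo:3, Orla:2, Pia:1, Ursula:1, Zane:2, Zara:3.
The largest is 3 (to Zara, Eli, Fay, and Leo), so the eccentricity of Farah is 3.

3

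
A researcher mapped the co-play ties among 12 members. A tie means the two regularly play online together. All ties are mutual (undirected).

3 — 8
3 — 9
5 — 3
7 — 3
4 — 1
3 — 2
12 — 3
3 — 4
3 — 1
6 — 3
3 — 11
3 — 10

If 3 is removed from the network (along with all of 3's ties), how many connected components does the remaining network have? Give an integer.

Without 3, the remaining ties split the others into: {9}; {10}; {2}; {5}; {6}; {7}; {1, 4}; {8}; {12}; {11}.
That's 10 separate components.

10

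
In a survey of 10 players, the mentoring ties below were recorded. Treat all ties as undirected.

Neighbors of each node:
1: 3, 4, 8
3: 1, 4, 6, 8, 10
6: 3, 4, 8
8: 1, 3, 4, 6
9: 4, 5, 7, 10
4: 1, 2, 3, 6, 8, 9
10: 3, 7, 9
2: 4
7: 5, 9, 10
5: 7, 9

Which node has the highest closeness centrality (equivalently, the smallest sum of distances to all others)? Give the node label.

Farness (sum of distances to all others) for each node — 1:17, 2:20, 3:14, 4:12, 5:21, 6:17, 7:19, 8:16, 9:14, 10:16.
The smallest farness is 12, for 4, so 4 has the highest closeness.

4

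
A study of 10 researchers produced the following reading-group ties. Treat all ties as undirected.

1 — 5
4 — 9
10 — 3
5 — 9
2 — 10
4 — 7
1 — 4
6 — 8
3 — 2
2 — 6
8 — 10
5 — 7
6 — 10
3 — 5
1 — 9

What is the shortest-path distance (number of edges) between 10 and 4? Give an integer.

One shortest route is 10 – 3 – 5 – 9 – 4, which uses 4 edges, and at distance 3 from 10 we only reach {1, 7, 9}, which does not include 4. So d(10,4) = 4.

4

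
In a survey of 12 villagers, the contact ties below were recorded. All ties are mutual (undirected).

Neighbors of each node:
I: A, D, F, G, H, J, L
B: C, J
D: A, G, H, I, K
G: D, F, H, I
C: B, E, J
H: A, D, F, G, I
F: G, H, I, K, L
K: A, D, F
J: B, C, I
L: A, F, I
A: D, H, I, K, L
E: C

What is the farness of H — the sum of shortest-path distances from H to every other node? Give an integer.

21

Distances from H: A:1, B:3, C:3, D:1, E:4, F:1, G:1, I:1, J:2, K:2, L:2.
Sum = 1 + 3 + 3 + 1 + 4 + 1 + 1 + 1 + 2 + 2 + 2 = 21.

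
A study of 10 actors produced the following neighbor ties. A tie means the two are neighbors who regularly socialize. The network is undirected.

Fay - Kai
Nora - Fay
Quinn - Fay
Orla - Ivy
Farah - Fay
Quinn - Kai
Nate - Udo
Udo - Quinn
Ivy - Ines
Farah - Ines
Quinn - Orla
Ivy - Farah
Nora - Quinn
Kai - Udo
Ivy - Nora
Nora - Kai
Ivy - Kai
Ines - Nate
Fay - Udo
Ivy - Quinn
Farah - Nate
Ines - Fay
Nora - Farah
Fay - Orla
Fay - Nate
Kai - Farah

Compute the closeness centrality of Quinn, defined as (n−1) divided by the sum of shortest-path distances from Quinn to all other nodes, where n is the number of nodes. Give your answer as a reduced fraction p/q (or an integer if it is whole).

3/4

Distances from Quinn: Farah:2, Fay:1, Ines:2, Ivy:1, Kai:1, Nate:2, Nora:1, Orla:1, Udo:1. Sum = 12.
n = 10, so closeness = 9/12 = 3/4.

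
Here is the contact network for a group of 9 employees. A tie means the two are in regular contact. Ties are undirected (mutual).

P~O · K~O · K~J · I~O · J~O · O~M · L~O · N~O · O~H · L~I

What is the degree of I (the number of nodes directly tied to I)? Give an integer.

I is directly tied to L and O. That is 2 neighbors, so the degree of I is 2.

2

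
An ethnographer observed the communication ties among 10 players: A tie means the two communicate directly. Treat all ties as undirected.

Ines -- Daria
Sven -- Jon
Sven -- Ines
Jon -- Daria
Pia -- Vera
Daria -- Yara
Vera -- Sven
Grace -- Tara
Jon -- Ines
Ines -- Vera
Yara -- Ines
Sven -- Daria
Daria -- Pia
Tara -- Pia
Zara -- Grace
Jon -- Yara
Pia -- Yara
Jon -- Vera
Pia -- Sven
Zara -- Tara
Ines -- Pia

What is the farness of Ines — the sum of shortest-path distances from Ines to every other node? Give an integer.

14

Distances from Ines: Daria:1, Grace:3, Jon:1, Pia:1, Sven:1, Tara:2, Vera:1, Yara:1, Zara:3.
Sum = 1 + 3 + 1 + 1 + 1 + 2 + 1 + 1 + 3 = 14.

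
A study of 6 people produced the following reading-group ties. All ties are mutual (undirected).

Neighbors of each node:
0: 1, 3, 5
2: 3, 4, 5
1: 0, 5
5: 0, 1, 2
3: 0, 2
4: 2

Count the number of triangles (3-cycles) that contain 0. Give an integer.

0's neighbors: 1, 3, and 5.
Neighbor pairs that are themselves tied: 0–1–5. Each forms one triangle with 0, for 1 in total.

1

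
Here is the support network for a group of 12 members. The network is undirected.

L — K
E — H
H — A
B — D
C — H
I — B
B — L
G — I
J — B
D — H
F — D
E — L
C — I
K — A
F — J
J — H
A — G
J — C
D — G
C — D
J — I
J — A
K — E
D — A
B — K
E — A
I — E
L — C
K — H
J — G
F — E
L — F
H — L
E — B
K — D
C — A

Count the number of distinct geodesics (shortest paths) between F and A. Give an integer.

3

The shortest distance is 2. The length-2 paths are: F–E–A; F–J–A; F–D–A.
That gives 3 distinct shortest paths.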